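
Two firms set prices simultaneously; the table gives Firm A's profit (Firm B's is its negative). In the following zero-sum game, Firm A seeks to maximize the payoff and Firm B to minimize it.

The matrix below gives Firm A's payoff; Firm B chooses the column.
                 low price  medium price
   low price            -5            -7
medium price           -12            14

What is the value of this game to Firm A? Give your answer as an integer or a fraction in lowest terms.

Row minima are -7 and -12, so Firm A's maximin is -7; column maxima are -5 and 14, so Firm B's minimax is -5. These differ, so the equilibrium is in mixed strategies.
Let Firm A play low price with probability p. Firm B is indifferent when −5p − 12(1−p) = −7p + 14(1−p), giving p = 13/14.
Let Firm B play low price with probability q. Firm A is indifferent when −5q − 7(1−q) = −12q + 14(1−q), giving q = 3/4.
The value is -5·(3/4) + (-7)·(1/4) = -11/2.

-11/2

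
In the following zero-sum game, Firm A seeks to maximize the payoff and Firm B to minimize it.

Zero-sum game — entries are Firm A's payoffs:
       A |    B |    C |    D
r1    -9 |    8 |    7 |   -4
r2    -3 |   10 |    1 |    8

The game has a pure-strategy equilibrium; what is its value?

-3

Row minima: -9, -3 → Firm A's maximin is -3.
Column maxima: -3, 10, 7, 8 → Firm B's minimax is -3.
They coincide at (r2, A), so the value is -3.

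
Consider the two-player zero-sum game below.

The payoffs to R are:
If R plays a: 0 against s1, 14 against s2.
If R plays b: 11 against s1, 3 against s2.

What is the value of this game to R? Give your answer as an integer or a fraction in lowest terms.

Row minima are 0 and 3, so R's maximin is 3; column maxima are 11 and 14, so C's minimax is 11. These differ, so the equilibrium is in mixed strategies.
Let R play a with probability p. C is indifferent when 11(1−p) = 14p + 3(1−p), giving p = 4/11.
Let C play s1 with probability q. R is indifferent when 14(1−q) = 11q + 3(1−q), giving q = 1/2.
The value is 0·(1/2) + (14)·(1/2) = 7.

7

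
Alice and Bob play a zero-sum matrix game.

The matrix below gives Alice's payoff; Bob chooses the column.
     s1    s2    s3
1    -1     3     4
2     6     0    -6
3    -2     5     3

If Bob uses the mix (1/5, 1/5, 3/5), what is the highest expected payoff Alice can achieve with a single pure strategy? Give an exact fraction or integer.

1: (-1)·(1/5) + (3)·(1/5) + (4)·(3/5) = 14/5.
2: (6)·(1/5) + (0)·(1/5) + (-6)·(3/5) = -12/5.
3: (-2)·(1/5) + (5)·(1/5) + (3)·(3/5) = 12/5.
The best pure response is 1 with expected payoff 14/5.

14/5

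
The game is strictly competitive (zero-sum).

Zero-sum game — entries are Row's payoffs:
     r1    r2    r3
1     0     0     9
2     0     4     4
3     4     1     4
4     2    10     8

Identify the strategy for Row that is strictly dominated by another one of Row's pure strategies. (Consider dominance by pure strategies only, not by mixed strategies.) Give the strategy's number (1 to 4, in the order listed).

2

Compare 2 with 4: 2 > 0, 10 > 4, 8 > 4.
So 4 strictly dominates 2 for Row; 2 is strictly dominated.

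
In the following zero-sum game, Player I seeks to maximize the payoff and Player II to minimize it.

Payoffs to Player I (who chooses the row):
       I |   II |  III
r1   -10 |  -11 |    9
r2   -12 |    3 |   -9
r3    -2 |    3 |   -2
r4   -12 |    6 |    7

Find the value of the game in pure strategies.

-2

Row minima: -11, -12, -2, -12 → Player I's maximin is -2.
Column maxima: -2, 6, 9 → Player II's minimax is -2.
They coincide at (r3, I), so the value is -2.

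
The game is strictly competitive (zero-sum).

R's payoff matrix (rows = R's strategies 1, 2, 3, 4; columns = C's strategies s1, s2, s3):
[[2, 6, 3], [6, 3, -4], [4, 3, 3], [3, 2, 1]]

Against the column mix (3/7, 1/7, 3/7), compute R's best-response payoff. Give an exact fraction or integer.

24/7

1: (2)·(3/7) + (6)·(1/7) + (3)·(3/7) = 3.
2: (6)·(3/7) + (3)·(1/7) + (-4)·(3/7) = 9/7.
3: (4)·(3/7) + (3)·(1/7) + (3)·(3/7) = 24/7.
4: (3)·(3/7) + (2)·(1/7) + (1)·(3/7) = 2.
The best pure response is 3 with expected payoff 24/7.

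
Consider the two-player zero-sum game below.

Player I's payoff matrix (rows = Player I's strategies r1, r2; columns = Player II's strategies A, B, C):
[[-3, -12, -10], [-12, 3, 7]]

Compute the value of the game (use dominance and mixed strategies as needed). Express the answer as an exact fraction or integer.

-51/8

Column C is strictly dominated by B for Player II (it gives Player I more in every row).
The remaining 2×2 game on (r1, r2) × (A, B) has no saddle point. Let Player I play r1 with probability p; indifference gives −3p − 12(1−p) = −12p + 3(1−p), so p = 5/8.
Similarly Player II's optimal q on A is 5/8, and the value is -3·(5/8) + (-12)·(3/8) = -51/8.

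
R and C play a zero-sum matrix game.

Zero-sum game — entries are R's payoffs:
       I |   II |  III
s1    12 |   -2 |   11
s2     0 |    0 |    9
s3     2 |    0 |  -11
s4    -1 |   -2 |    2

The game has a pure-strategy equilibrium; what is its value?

Row minima: -2, 0, -11, -2 → R's maximin is 0.
Column maxima: 12, 0, 11 → C's minimax is 0.
They coincide at (s2, II), so the value is 0.

0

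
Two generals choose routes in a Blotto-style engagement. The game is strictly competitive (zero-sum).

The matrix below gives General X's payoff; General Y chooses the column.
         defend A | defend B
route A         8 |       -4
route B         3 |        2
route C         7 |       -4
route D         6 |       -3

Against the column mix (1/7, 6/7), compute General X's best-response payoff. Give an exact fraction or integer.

route A: (8)·(1/7) + (-4)·(6/7) = -16/7.
route B: (3)·(1/7) + (2)·(6/7) = 15/7.
route C: (7)·(1/7) + (-4)·(6/7) = -17/7.
route D: (6)·(1/7) + (-3)·(6/7) = -12/7.
The best pure response is route B with expected payoff 15/7.

15/7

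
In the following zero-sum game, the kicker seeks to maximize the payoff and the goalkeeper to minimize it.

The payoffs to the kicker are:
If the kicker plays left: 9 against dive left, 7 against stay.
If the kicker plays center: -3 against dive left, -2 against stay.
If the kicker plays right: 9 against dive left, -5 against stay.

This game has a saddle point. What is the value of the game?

7

Row minima: 7, -3, -5 → the kicker's maximin is 7.
Column maxima: 9, 7 → the goalkeeper's minimax is 7.
They coincide at (left, stay), so the value is 7.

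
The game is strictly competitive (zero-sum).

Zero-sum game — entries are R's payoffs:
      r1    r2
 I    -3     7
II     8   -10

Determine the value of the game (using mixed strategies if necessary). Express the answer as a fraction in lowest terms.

13/14

Row minima are -3 and -10, so R's maximin is -3; column maxima are 8 and 7, so C's minimax is 7. These differ, so the equilibrium is in mixed strategies.
Let R play I with probability p. C is indifferent when −3p + 8(1−p) = 7p − 10(1−p), giving p = 9/14.
Let C play r1 with probability q. R is indifferent when −3q + 7(1−q) = 8q − 10(1−q), giving q = 17/28.
The value is -3·(17/28) + (7)·(11/28) = 13/14.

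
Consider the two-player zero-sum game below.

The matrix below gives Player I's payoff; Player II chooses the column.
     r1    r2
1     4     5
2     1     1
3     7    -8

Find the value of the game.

Row 2 is strictly dominated by row 1, so Player I never plays it.
The remaining 2×2 game on (1, 3) × (r1, r2) has no saddle point. Let Player I play 1 with probability p; indifference gives 4p + 7(1−p) = 5p − 8(1−p), so p = 15/16.
Similarly Player II's optimal q on r1 is 13/16, and the value is 4·(13/16) + (5)·(3/16) = 67/16.

67/16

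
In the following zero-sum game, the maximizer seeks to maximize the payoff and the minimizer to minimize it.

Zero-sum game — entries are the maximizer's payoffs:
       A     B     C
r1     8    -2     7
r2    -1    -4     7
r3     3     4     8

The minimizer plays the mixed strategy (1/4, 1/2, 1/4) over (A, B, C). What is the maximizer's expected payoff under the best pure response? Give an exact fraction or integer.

r1: (8)·(1/4) + (-2)·(1/2) + (7)·(1/4) = 11/4.
r2: (-1)·(1/4) + (-4)·(1/2) + (7)·(1/4) = -1/2.
r3: (3)·(1/4) + (4)·(1/2) + (8)·(1/4) = 19/4.
The best pure response is r3 with expected payoff 19/4.

19/4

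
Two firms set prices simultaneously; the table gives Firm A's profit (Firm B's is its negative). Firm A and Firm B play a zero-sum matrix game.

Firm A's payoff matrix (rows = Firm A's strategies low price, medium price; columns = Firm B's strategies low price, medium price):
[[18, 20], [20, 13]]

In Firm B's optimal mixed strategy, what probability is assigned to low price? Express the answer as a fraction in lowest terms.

Row minima are 18 and 13, so Firm A's maximin is 18; column maxima are 20 and 20, so Firm B's minimax is 20. These differ, so the equilibrium is in mixed strategies.
Let Firm B play low price with probability q. Firm A is indifferent when 18q + 20(1−q) = 20q + 13(1−q), giving q = 7/9.

7/9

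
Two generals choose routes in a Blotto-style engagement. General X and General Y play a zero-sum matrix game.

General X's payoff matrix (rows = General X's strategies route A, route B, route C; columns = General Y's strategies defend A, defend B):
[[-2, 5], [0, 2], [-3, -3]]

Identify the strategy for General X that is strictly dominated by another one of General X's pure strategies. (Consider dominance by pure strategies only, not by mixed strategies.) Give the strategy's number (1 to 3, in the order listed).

3

Compare route C with route A: -2 > -3, 5 > -3.
So route A strictly dominates route C for General X; route C is strictly dominated.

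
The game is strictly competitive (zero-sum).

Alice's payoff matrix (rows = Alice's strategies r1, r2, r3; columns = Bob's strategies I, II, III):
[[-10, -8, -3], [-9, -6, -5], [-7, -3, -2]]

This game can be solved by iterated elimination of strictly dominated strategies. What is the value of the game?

Row r2 is strictly dominated by row r3 (-7>-9, -3>-6, -2>-5); eliminate r2.
Row r1 is strictly dominated by row r3 (-7>-10, -3>-8, -2>-3); eliminate r1.
Column II is strictly dominated by I for Bob (-7<-3); eliminate II.
Column III is strictly dominated by I for Bob (-7<-2); eliminate III.
Only (r3, I) remains, with payoff -7.

-7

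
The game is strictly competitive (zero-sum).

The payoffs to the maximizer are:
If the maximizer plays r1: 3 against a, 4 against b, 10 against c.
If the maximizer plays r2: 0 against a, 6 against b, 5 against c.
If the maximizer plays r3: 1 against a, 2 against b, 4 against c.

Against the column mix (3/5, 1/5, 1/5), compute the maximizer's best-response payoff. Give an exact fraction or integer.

23/5

r1: (3)·(3/5) + (4)·(1/5) + (10)·(1/5) = 23/5.
r2: (0)·(3/5) + (6)·(1/5) + (5)·(1/5) = 11/5.
r3: (1)·(3/5) + (2)·(1/5) + (4)·(1/5) = 9/5.
The best pure response is r1 with expected payoff 23/5.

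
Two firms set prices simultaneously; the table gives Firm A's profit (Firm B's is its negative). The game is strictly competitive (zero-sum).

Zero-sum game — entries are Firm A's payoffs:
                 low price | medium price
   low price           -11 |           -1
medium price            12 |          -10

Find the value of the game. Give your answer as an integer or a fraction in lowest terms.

Row minima are -11 and -10, so Firm A's maximin is -10; column maxima are 12 and -1, so Firm B's minimax is -1. These differ, so the equilibrium is in mixed strategies.
Let Firm A play low price with probability p. Firm B is indifferent when −11p + 12(1−p) = −p − 10(1−p), giving p = 11/16.
Let Firm B play low price with probability q. Firm A is indifferent when −11q − (1−q) = 12q − 10(1−q), giving q = 9/32.
The value is -11·(9/32) + (-1)·(23/32) = -61/16.

-61/16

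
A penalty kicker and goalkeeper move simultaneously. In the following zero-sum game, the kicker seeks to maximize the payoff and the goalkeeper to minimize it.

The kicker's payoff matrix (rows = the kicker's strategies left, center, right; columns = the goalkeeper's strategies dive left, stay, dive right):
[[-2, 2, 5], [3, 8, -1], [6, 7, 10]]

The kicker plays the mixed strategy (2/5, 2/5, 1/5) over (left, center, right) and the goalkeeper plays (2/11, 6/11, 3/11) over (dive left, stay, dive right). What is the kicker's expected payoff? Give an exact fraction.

232/55

Against (2/11, 6/11, 3/11), each row's expected payoff is left: 23/11; center: 51/11; right: 84/11.
Taking the (2/5, 2/5, 1/5)-weighted average: (2/5)·(23/11) + (2/5)·(51/11) + (1/5)·(84/11) = 232/55.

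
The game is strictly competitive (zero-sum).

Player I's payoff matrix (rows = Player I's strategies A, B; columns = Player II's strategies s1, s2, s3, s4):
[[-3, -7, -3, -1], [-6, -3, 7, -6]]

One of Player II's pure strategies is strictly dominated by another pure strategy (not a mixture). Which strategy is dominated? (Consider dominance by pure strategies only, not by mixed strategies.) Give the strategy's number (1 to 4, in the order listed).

3

Player II prefers columns that give Player I less. Compare s3 with s2: -7 < -3, -3 < 7.
So s2 strictly dominates s3 for Player II; s3 is strictly dominated.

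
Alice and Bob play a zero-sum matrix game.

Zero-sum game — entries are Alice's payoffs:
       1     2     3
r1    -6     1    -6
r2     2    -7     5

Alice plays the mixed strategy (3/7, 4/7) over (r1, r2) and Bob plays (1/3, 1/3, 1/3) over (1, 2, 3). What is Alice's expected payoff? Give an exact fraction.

-11/7

Against (1/3, 1/3, 1/3), each row's expected payoff is r1: -11/3; r2: 0.
Taking the (3/7, 4/7)-weighted average: (3/7)·(-11/3) + (4/7)·(0) = -11/7.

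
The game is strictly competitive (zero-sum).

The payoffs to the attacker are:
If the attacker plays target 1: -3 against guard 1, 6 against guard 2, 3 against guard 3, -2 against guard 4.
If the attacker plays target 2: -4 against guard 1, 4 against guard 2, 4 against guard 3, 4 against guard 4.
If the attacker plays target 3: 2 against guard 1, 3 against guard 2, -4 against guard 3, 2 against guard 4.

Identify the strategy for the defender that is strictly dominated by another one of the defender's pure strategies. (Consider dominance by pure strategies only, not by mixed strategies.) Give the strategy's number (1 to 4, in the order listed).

2

The defender prefers columns that give the attacker less. Compare guard 2 with guard 1: -3 < 6, -4 < 4, 2 < 3.
So guard 1 strictly dominates guard 2 for the defender; guard 2 is strictly dominated.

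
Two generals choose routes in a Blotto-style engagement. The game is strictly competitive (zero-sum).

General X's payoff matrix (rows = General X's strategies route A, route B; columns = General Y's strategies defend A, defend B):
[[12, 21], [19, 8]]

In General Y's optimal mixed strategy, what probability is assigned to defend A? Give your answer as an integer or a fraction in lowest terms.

Row minima are 12 and 8, so General X's maximin is 12; column maxima are 19 and 21, so General Y's minimax is 19. These differ, so the equilibrium is in mixed strategies.
Let General Y play defend A with probability q. General X is indifferent when 12q + 21(1−q) = 19q + 8(1−q), giving q = 13/20.

13/20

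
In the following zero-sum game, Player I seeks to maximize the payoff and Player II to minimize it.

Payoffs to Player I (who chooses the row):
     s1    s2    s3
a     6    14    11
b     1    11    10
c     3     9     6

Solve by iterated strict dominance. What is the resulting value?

Column s3 is strictly dominated by s1 for Player II (6<11, 1<10, 3<6); eliminate s3.
Column s2 is strictly dominated by s1 for Player II (6<14, 1<11, 3<9); eliminate s2.
Row c is strictly dominated by row a (6>3); eliminate c.
Row b is strictly dominated by row a (6>1); eliminate b.
Only (a, s1) remains, with payoff 6.

6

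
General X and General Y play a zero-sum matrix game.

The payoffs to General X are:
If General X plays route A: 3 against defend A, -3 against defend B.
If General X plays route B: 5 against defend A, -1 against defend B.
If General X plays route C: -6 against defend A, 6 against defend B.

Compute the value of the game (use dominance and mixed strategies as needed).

4/3

Row route A is strictly dominated by row route B, so General X never plays it.
The remaining 2×2 game on (route B, route C) × (defend A, defend B) has no saddle point. Let General X play route B with probability p; indifference gives 5p − 6(1−p) = −p + 6(1−p), so p = 2/3.
Similarly General Y's optimal q on defend A is 7/18, and the value is 5·(7/18) + (-1)·(11/18) = 4/3.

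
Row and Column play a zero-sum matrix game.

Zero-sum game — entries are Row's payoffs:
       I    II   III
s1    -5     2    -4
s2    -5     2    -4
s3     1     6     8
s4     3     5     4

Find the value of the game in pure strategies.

Row minima: -5, -5, 1, 3 → Row's maximin is 3.
Column maxima: 3, 6, 8 → Column's minimax is 3.
They coincide at (s4, I), so the value is 3.

3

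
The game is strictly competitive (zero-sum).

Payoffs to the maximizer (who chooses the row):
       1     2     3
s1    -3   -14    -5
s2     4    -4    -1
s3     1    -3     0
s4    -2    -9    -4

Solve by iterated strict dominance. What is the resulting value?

Column 1 is strictly dominated by 2 for the minimizer (-14<-3, -4<4, -3<1, -9<-2); eliminate 1.
Column 3 is strictly dominated by 2 for the minimizer (-14<-5, -4<-1, -3<0, -9<-4); eliminate 3.
Row s4 is strictly dominated by row s2 (-4>-9); eliminate s4.
Row s2 is strictly dominated by row s3 (-3>-4); eliminate s2.
Row s1 is strictly dominated by row s3 (-3>-14); eliminate s1.
Only (s3, 2) remains, with payoff -3.

-3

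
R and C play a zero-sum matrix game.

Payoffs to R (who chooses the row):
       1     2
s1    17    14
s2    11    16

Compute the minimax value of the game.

Row minima are 14 and 11, so R's maximin is 14; column maxima are 17 and 16, so C's minimax is 16. These differ, so the equilibrium is in mixed strategies.
Let R play s1 with probability p. C is indifferent when 17p + 11(1−p) = 14p + 16(1−p), giving p = 5/8.
Let C play 1 with probability q. R is indifferent when 17q + 14(1−q) = 11q + 16(1−q), giving q = 1/4.
The value is 17·(1/4) + (14)·(3/4) = 59/4.

59/4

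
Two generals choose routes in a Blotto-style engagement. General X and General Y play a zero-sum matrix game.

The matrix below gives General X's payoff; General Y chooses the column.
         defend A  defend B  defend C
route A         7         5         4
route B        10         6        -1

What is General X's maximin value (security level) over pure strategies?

4

The worst-case payoff for each row is route A: 4, route B: -1.
The best of these is 4.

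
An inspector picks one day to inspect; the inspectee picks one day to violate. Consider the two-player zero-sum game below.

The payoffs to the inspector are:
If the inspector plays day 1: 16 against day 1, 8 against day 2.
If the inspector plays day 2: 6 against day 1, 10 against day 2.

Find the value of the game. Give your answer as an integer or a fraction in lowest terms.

Row minima are 8 and 6, so the inspector's maximin is 8; column maxima are 16 and 10, so the inspectee's minimax is 10. These differ, so the equilibrium is in mixed strategies.
Let the inspector play day 1 with probability p. The inspectee is indifferent when 16p + 6(1−p) = 8p + 10(1−p), giving p = 1/3.
Let the inspectee play day 1 with probability q. The inspector is indifferent when 16q + 8(1−q) = 6q + 10(1−q), giving q = 1/6.
The value is 16·(1/6) + (8)·(5/6) = 28/3.

28/3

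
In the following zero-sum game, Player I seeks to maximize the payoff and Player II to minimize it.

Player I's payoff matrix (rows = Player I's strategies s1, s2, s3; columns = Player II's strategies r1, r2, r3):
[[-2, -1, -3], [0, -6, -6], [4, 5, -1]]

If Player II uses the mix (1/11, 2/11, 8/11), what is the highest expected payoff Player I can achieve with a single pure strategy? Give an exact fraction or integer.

s1: (-2)·(1/11) + (-1)·(2/11) + (-3)·(8/11) = -28/11.
s2: (0)·(1/11) + (-6)·(2/11) + (-6)·(8/11) = -60/11.
s3: (4)·(1/11) + (5)·(2/11) + (-1)·(8/11) = 6/11.
The best pure response is s3 with expected payoff 6/11.

6/11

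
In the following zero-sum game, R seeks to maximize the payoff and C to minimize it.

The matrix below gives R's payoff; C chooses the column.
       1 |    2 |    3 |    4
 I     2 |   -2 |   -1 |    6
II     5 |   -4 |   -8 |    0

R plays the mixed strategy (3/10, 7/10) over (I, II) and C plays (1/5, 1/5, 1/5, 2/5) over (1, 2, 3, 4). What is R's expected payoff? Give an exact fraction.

Against (1/5, 1/5, 1/5, 2/5), each row's expected payoff is I: 11/5; II: -7/5.
Taking the (3/10, 7/10)-weighted average: (3/10)·(11/5) + (7/10)·(-7/5) = -8/25.

-8/25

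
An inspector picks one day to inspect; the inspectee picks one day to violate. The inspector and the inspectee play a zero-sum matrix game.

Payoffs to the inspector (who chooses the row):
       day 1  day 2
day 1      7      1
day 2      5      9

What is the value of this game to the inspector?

Row minima are 1 and 5, so the inspector's maximin is 5; column maxima are 7 and 9, so the inspectee's minimax is 7. These differ, so the equilibrium is in mixed strategies.
Let the inspector play day 1 with probability p. The inspectee is indifferent when 7p + 5(1−p) = p + 9(1−p), giving p = 2/5.
Let the inspectee play day 1 with probability q. The inspector is indifferent when 7q + (1−q) = 5q + 9(1−q), giving q = 4/5.
The value is 7·(4/5) + (1)·(1/5) = 29/5.

29/5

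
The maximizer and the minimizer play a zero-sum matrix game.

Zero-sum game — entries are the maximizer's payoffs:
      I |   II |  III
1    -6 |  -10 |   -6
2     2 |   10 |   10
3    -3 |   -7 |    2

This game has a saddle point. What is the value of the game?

2

Row minima: -10, 2, -7 → the maximizer's maximin is 2.
Column maxima: 2, 10, 10 → the minimizer's minimax is 2.
They coincide at (2, I), so the value is 2.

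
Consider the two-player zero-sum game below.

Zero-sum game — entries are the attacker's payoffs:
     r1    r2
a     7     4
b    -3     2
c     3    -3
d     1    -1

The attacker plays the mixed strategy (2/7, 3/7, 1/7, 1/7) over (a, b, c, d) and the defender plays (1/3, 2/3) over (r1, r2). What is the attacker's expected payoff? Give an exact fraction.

29/21

Against (1/3, 2/3), each row's expected payoff is a: 5; b: 1/3; c: -1; d: -1/3.
Taking the (2/7, 3/7, 1/7, 1/7)-weighted average: (2/7)·(5) + (3/7)·(1/3) + (1/7)·(-1) + (1/7)·(-1/3) = 29/21.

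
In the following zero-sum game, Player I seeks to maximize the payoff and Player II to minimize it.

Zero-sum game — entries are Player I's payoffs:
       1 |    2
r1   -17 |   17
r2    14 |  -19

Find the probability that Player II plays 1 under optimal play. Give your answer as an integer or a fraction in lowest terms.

36/67

Row minima are -17 and -19, so Player I's maximin is -17; column maxima are 14 and 17, so Player II's minimax is 14. These differ, so the equilibrium is in mixed strategies.
Let Player II play 1 with probability q. Player I is indifferent when −17q + 17(1−q) = 14q − 19(1−q), giving q = 36/67.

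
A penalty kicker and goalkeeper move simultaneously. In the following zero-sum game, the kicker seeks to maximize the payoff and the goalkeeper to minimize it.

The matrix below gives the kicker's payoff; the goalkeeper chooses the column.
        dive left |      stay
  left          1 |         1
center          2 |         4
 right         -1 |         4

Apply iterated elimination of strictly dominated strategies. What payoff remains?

Row left is strictly dominated by row center (2>1, 4>1); eliminate left.
Column stay is strictly dominated by dive left for the goalkeeper (2<4, -1<4); eliminate stay.
Row right is strictly dominated by row center (2>-1); eliminate right.
Only (center, dive left) remains, with payoff 2.

2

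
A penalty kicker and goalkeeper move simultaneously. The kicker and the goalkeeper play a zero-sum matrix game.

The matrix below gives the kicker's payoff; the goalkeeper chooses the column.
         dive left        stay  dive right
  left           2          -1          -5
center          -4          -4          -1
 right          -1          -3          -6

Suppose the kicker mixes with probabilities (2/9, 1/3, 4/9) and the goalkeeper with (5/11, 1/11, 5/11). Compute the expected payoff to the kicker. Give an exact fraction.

-271/99

Against (5/11, 1/11, 5/11), each row's expected payoff is left: -16/11; center: -29/11; right: -38/11.
Taking the (2/9, 1/3, 4/9)-weighted average: (2/9)·(-16/11) + (1/3)·(-29/11) + (4/9)·(-38/11) = -271/99.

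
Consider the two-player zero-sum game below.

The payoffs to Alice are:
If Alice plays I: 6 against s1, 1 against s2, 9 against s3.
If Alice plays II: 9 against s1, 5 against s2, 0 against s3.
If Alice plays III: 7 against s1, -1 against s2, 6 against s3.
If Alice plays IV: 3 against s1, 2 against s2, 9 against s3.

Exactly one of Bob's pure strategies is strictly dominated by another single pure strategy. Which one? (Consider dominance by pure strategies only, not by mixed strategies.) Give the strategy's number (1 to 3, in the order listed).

1

Bob prefers columns that give Alice less. Compare s1 with s2: 1 < 6, 5 < 9, -1 < 7, 2 < 3.
So s2 strictly dominates s1 for Bob; s1 is strictly dominated.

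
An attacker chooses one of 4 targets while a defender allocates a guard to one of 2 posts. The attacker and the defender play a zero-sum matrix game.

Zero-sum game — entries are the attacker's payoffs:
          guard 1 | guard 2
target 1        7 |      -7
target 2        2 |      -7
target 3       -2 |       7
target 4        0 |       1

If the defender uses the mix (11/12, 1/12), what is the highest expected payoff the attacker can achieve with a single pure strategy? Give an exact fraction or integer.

35/6

target 1: (7)·(11/12) + (-7)·(1/12) = 35/6.
target 2: (2)·(11/12) + (-7)·(1/12) = 5/4.
target 3: (-2)·(11/12) + (7)·(1/12) = -5/4.
target 4: (0)·(11/12) + (1)·(1/12) = 1/12.
The best pure response is target 1 with expected payoff 35/6.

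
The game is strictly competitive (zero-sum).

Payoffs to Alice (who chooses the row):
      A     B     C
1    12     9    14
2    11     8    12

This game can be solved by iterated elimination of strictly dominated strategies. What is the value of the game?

Column C is strictly dominated by A for Bob (12<14, 11<12); eliminate C.
Row 2 is strictly dominated by row 1 (12>11, 9>8); eliminate 2.
Column A is strictly dominated by B for Bob (9<12); eliminate A.
Only (1, B) remains, with payoff 9.

9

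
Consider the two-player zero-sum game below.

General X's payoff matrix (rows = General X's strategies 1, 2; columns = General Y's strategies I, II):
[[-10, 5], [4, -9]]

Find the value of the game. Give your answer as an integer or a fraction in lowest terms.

-5/2

Row minima are -10 and -9, so General X's maximin is -9; column maxima are 4 and 5, so General Y's minimax is 4. These differ, so the equilibrium is in mixed strategies.
Let General X play 1 with probability p. General Y is indifferent when −10p + 4(1−p) = 5p − 9(1−p), giving p = 13/28.
Let General Y play I with probability q. General X is indifferent when −10q + 5(1−q) = 4q − 9(1−q), giving q = 1/2.
The value is -10·(1/2) + (5)·(1/2) = -5/2.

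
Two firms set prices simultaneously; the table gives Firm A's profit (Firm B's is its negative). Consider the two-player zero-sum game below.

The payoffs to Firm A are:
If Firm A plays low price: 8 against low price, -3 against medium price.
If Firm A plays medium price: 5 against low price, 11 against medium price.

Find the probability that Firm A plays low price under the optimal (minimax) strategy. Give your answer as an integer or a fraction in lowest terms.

6/17

Row minima are -3 and 5, so Firm A's maximin is 5; column maxima are 8 and 11, so Firm B's minimax is 8. These differ, so the equilibrium is in mixed strategies.
Let Firm A play low price with probability p. Firm B is indifferent when 8p + 5(1−p) = −3p + 11(1−p), giving p = 6/17.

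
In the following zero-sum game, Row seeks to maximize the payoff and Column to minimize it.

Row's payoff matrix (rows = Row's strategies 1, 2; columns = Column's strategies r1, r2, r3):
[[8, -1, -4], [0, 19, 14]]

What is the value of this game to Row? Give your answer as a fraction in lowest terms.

56/13

Column r2 is strictly dominated by r3 for Column (it gives Row more in every row).
The remaining 2×2 game on (1, 2) × (r1, r3) has no saddle point. Let Row play 1 with probability p; indifference gives 8p = −4p + 14(1−p), so p = 7/13.
Similarly Column's optimal q on r1 is 9/13, and the value is 8·(9/13) + (-4)·(4/13) = 56/13.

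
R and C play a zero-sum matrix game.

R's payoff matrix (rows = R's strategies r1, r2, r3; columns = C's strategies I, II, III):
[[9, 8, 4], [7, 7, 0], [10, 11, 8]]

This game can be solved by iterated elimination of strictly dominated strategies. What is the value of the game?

8

Row r1 is strictly dominated by row r3 (10>9, 11>8, 8>4); eliminate r1.
Row r2 is strictly dominated by row r3 (10>7, 11>7, 8>0); eliminate r2.
Column II is strictly dominated by I for C (10<11); eliminate II.
Column I is strictly dominated by III for C (8<10); eliminate I.
Only (r3, III) remains, with payoff 8.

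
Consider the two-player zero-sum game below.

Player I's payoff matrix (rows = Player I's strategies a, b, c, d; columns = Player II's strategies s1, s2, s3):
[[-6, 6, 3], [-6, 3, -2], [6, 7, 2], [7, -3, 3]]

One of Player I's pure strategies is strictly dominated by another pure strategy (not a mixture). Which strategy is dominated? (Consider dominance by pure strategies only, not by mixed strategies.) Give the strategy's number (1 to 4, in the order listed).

Compare b with c: 6 > -6, 7 > 3, 2 > -2.
So c strictly dominates b for Player I; b is strictly dominated.

2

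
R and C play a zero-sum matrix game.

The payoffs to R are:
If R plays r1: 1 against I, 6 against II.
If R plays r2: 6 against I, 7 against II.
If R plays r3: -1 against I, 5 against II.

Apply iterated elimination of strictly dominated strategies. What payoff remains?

6

Row r1 is strictly dominated by row r2 (6>1, 7>6); eliminate r1.
Column II is strictly dominated by I for C (6<7, -1<5); eliminate II.
Row r3 is strictly dominated by row r2 (6>-1); eliminate r3.
Only (r2, I) remains, with payoff 6.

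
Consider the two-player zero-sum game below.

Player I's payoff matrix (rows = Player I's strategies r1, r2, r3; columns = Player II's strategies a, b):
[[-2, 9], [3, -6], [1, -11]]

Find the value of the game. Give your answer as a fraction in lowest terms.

3/4

Row r3 is strictly dominated by row r2, so Player I never plays it.
The remaining 2×2 game on (r1, r2) × (a, b) has no saddle point. Let Player I play r1 with probability p; indifference gives −2p + 3(1−p) = 9p − 6(1−p), so p = 9/20.
Similarly Player II's optimal q on a is 3/4, and the value is -2·(3/4) + (9)·(1/4) = 3/4.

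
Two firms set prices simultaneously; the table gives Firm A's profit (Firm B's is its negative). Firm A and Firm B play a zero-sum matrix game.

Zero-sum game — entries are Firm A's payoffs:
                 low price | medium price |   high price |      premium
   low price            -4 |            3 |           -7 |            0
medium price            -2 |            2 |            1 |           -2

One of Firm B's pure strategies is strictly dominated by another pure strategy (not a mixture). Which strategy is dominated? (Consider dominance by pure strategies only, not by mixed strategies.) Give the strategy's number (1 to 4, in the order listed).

2

Firm B prefers columns that give Firm A less. Compare medium price with low price: -4 < 3, -2 < 2.
So low price strictly dominates medium price for Firm B; medium price is strictly dominated.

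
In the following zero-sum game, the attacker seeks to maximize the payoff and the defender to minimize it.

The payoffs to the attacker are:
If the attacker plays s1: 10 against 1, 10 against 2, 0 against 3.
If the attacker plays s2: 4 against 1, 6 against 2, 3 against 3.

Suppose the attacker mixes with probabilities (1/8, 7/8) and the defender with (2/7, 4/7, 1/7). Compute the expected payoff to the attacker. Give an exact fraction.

305/56

Against (2/7, 4/7, 1/7), each row's expected payoff is s1: 60/7; s2: 5.
Taking the (1/8, 7/8)-weighted average: (1/8)·(60/7) + (7/8)·(5) = 305/56.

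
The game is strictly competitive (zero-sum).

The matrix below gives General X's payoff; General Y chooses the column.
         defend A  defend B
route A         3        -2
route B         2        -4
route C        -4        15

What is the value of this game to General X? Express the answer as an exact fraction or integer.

Row route B is strictly dominated by row route A, so General X never plays it.
The remaining 2×2 game on (route A, route C) × (defend A, defend B) has no saddle point. Let General X play route A with probability p; indifference gives 3p − 4(1−p) = −2p + 15(1−p), so p = 19/24.
Similarly General Y's optimal q on defend A is 17/24, and the value is 3·(17/24) + (-2)·(7/24) = 37/24.

37/24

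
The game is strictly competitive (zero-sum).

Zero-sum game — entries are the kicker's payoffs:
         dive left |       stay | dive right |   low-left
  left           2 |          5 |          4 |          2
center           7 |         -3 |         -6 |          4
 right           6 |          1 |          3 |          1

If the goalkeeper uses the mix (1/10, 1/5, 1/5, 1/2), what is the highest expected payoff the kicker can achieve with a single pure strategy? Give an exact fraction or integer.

left: (2)·(1/10) + (5)·(1/5) + (4)·(1/5) + (2)·(1/2) = 3.
center: (7)·(1/10) + (-3)·(1/5) + (-6)·(1/5) + (4)·(1/2) = 9/10.
right: (6)·(1/10) + (1)·(1/5) + (3)·(1/5) + (1)·(1/2) = 19/10.
The best pure response is left with expected payoff 3.

3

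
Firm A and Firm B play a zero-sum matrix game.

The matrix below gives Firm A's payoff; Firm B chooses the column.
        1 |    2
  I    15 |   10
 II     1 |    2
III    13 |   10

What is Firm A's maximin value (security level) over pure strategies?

The worst-case payoff for each row is I: 10, II: 1, III: 10.
The best of these is 10.

10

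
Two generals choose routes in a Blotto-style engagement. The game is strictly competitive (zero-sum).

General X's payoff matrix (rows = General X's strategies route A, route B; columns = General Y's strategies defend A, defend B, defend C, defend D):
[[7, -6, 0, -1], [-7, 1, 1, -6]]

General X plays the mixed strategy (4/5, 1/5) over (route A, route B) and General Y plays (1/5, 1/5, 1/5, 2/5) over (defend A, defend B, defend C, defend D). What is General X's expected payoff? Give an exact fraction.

Against (1/5, 1/5, 1/5, 2/5), each row's expected payoff is route A: -1/5; route B: -17/5.
Taking the (4/5, 1/5)-weighted average: (4/5)·(-1/5) + (1/5)·(-17/5) = -21/25.

-21/25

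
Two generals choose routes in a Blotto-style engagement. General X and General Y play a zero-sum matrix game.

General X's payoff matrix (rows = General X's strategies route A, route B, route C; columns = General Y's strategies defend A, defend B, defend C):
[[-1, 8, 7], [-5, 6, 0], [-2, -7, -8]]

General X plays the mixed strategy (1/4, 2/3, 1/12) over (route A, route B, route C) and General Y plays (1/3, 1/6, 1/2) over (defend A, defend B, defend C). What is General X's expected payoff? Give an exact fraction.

Against (1/3, 1/6, 1/2), each row's expected payoff is route A: 9/2; route B: -2/3; route C: -35/6.
Taking the (1/4, 2/3, 1/12)-weighted average: (1/4)·(9/2) + (2/3)·(-2/3) + (1/12)·(-35/6) = 7/36.

7/36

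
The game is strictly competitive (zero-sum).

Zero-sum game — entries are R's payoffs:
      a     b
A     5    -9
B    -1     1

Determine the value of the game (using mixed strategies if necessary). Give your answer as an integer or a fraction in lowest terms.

Row minima are -9 and -1, so R's maximin is -1; column maxima are 5 and 1, so C's minimax is 1. These differ, so the equilibrium is in mixed strategies.
Let R play A with probability p. C is indifferent when 5p − (1−p) = −9p + (1−p), giving p = 1/8.
Let C play a with probability q. R is indifferent when 5q − 9(1−q) = −q + (1−q), giving q = 5/8.
The value is 5·(5/8) + (-9)·(3/8) = -1/4.

-1/4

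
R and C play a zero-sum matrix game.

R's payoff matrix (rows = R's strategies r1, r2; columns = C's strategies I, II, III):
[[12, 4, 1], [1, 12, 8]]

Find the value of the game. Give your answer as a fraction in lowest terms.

95/18

Column II is strictly dominated by III for C (it gives R more in every row).
The remaining 2×2 game on (r1, r2) × (I, III) has no saddle point. Let R play r1 with probability p; indifference gives 12p + (1−p) = p + 8(1−p), so p = 7/18.
Similarly C's optimal q on I is 7/18, and the value is 12·(7/18) + (1)·(11/18) = 95/18.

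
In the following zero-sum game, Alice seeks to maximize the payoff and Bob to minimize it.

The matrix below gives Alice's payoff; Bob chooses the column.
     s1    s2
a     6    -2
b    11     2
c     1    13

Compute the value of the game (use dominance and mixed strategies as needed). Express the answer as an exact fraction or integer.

Row a is strictly dominated by row b, so Alice never plays it.
The remaining 2×2 game on (b, c) × (s1, s2) has no saddle point. Let Alice play b with probability p; indifference gives 11p + (1−p) = 2p + 13(1−p), so p = 4/7.
Similarly Bob's optimal q on s1 is 11/21, and the value is 11·(11/21) + (2)·(10/21) = 47/7.

47/7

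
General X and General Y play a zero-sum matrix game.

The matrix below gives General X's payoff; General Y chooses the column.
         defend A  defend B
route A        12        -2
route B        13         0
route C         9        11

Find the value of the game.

Row route A is strictly dominated by row route B, so General X never plays it.
The remaining 2×2 game on (route B, route C) × (defend A, defend B) has no saddle point. Let General X play route B with probability p; indifference gives 13p + 9(1−p) = 11(1−p), so p = 2/15.
Similarly General Y's optimal q on defend A is 11/15, and the value is 13·(11/15) + (0)·(4/15) = 143/15.

143/15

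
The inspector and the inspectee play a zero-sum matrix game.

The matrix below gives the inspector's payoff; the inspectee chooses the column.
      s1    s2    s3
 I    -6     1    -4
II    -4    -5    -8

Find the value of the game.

-16/3

Column s2 is strictly dominated by s3 for the inspectee (it gives the inspector more in every row).
The remaining 2×2 game on (I, II) × (s1, s3) has no saddle point. Let the inspector play I with probability p; indifference gives −6p − 4(1−p) = −4p − 8(1−p), so p = 2/3.
Similarly the inspectee's optimal q on s1 is 2/3, and the value is -6·(2/3) + (-4)·(1/3) = -16/3.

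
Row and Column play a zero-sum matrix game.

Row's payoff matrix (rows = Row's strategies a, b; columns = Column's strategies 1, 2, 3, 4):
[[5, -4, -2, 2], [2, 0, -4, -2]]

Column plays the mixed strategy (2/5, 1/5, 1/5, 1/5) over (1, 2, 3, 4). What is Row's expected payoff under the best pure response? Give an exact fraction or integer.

6/5

a: (5)·(2/5) + (-4)·(1/5) + (-2)·(1/5) + (2)·(1/5) = 6/5.
b: (2)·(2/5) + (0)·(1/5) + (-4)·(1/5) + (-2)·(1/5) = -2/5.
The best pure response is a with expected payoff 6/5.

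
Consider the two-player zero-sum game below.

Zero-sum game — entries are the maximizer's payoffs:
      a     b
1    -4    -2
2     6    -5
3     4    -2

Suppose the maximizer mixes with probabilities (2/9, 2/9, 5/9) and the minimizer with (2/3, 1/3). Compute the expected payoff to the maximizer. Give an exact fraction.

8/9

Against (2/3, 1/3), each row's expected payoff is 1: -10/3; 2: 7/3; 3: 2.
Taking the (2/9, 2/9, 5/9)-weighted average: (2/9)·(-10/3) + (2/9)·(7/3) + (5/9)·(2) = 8/9.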